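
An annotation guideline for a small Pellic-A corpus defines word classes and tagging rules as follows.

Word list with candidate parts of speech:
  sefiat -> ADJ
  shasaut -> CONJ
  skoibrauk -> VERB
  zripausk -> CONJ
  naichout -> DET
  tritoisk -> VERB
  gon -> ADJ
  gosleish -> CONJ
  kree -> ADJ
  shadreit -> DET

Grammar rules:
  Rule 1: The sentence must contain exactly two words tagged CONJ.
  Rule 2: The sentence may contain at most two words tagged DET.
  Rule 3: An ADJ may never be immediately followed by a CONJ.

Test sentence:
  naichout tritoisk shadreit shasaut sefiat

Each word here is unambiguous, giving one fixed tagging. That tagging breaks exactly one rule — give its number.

Fixed tagging: DET VERB DET CONJ ADJ.
Checking each rule: R1 fails, R2 ok, R3 ok.
Only rule 1 fails.

1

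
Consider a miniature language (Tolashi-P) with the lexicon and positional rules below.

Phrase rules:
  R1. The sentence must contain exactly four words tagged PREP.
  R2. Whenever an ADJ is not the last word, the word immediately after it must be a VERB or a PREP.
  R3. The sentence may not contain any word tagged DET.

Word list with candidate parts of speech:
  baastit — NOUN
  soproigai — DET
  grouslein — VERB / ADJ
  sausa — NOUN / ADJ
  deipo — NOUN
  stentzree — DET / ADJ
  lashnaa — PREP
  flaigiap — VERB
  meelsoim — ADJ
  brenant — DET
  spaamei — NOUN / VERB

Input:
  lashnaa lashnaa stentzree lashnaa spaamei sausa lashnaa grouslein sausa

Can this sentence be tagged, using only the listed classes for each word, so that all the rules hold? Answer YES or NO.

YES

Candidates per position — 1:lashnaa {PREP}; 2:lashnaa {PREP}; 3:stentzree {DET,ADJ}; 4:lashnaa {PREP}; 5:spaamei {NOUN,VERB}; 6:sausa {NOUN,ADJ}; 7:lashnaa {PREP}; 8:grouslein {VERB,ADJ}; 9:sausa {NOUN,ADJ}.
One satisfying assignment: PREP PREP ADJ PREP NOUN NOUN PREP VERB NOUN.
Check: rule 1 ok; rule 2 ok; rule 3 ok.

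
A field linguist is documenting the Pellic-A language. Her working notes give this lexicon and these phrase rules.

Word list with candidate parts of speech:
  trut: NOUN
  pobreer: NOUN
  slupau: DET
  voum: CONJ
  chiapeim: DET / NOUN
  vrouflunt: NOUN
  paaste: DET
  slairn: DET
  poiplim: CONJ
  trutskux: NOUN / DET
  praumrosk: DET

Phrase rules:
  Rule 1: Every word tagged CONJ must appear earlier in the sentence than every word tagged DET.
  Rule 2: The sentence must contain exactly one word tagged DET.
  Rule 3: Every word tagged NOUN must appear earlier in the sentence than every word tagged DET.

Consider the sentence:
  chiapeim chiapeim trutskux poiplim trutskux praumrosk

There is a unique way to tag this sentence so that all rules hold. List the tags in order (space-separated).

Candidates per position — 1:chiapeim {DET,NOUN}; 2:chiapeim {DET,NOUN}; 3:trutskux {NOUN,DET}; 4:poiplim {CONJ}; 5:trutskux {NOUN,DET}; 6:praumrosk {DET}.
Position 1: tagging it DET would leave rule 1 unsatisfiable, so it must be NOUN.
Position 2: tagging it DET would leave rule 1 unsatisfiable, so it must be NOUN.
Position 3: tagging it DET would leave rule 1 unsatisfiable, so it must be NOUN.
Position 5: tagging it DET would leave rule 2 unsatisfiable, so it must be NOUN.
That leaves exactly one tagging: NOUN NOUN NOUN CONJ NOUN DET.
Verifying each rule — rule 1 ok; rule 2 ok; rule 3 ok.

NOUN NOUN NOUN CONJ NOUN DET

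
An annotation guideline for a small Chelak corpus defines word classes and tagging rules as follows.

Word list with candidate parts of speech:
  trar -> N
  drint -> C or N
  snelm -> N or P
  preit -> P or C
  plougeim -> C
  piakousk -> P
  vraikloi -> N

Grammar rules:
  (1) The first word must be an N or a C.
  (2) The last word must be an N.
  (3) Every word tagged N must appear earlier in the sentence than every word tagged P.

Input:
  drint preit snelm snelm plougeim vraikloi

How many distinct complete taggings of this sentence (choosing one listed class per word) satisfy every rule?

Candidates per position — 1:drint {C,N}; 2:preit {P,C}; 3:snelm {N,P}; 4:snelm {N,P}; 5:plougeim {C}; 6:vraikloi {N}.
There are 16 candidate sequences in total.
The sequences that satisfy every rule: C C N N C N; N C N N C N.
Count = 2.

2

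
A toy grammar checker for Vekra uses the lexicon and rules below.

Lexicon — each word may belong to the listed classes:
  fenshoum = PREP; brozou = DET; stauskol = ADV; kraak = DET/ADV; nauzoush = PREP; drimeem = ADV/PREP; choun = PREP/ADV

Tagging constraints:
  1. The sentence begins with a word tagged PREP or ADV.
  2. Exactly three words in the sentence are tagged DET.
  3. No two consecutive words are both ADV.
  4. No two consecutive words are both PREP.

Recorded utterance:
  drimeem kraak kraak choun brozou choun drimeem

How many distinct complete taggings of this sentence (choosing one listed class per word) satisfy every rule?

Candidates per position — 1:drimeem {ADV,PREP}; 2:kraak {DET,ADV}; 3:kraak {DET,ADV}; 4:choun {PREP,ADV}; 5:brozou {DET}; 6:choun {PREP,ADV}; 7:drimeem {ADV,PREP}.
There are 64 candidate sequences in total.
Checking each against the rules leaves 8 sequences.
Count = 8.

8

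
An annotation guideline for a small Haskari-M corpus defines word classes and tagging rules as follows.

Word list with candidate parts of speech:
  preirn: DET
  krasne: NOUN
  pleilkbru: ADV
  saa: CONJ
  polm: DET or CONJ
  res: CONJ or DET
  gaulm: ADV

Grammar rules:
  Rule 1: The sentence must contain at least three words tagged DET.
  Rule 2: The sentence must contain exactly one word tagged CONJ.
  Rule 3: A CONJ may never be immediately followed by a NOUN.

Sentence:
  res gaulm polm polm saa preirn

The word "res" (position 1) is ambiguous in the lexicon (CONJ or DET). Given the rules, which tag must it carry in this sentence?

Candidates per position — 1:res {CONJ,DET}; 2:gaulm {ADV}; 3:polm {DET,CONJ}; 4:polm {DET,CONJ}; 5:saa {CONJ}; 6:preirn {DET}.
At position 1, choosing CONJ makes rule 2 impossible to satisfy; hence DET.
At position 3, choosing CONJ makes rule 2 impossible to satisfy; hence DET.
At position 4, choosing CONJ makes rule 2 impossible to satisfy; hence DET.
So the tagging must be: DET ADV DET DET CONJ DET.
Checking: rule 1 satisfied; rule 2 satisfied; rule 3 satisfied.

DET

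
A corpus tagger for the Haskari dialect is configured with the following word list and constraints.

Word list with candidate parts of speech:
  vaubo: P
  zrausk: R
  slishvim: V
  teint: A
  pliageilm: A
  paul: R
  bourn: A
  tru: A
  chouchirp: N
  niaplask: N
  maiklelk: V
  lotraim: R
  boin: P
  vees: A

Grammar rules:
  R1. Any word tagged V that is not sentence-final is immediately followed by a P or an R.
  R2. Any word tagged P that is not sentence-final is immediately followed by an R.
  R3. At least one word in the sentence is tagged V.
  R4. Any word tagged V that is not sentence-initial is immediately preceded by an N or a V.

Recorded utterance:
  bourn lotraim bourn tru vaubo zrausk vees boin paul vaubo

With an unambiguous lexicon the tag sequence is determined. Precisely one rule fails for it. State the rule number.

Fixed tagging: A R A A P R A P R P.
Rule check: R1 ✓, R2 ✓, R3 ✗, R4 ✓.
Only rule 3 fails.

3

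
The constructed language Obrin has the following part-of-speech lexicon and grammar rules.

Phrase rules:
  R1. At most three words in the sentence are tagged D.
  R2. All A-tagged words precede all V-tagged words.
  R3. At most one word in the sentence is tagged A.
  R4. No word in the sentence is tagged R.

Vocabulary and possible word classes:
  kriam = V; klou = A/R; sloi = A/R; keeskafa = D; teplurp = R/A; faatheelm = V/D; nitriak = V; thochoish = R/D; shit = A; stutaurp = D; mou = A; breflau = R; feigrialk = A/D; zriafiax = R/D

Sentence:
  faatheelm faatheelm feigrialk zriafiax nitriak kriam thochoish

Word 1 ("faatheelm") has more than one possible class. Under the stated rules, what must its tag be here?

Candidates per position — 1:faatheelm {V,D}; 2:faatheelm {V,D}; 3:feigrialk {A,D}; 4:zriafiax {R,D}; 5:nitriak {V}; 6:kriam {V}; 7:thochoish {R,D}.
Position 4: tagging it R would leave rule 4 unsatisfiable, so it must be D.
Position 7: tagging it R would leave rule 4 unsatisfiable, so it must be D.
Position 1: the remaining choice is settled jointly with positions 2, 3 — only V at position 1 is part of a tagging that satisfies every rule.
The only consistent sequence is: V V D D V V D.
Verifying each rule — rule 1 ✓; rule 2 ✓; rule 3 ✓; rule 4 ✓.

V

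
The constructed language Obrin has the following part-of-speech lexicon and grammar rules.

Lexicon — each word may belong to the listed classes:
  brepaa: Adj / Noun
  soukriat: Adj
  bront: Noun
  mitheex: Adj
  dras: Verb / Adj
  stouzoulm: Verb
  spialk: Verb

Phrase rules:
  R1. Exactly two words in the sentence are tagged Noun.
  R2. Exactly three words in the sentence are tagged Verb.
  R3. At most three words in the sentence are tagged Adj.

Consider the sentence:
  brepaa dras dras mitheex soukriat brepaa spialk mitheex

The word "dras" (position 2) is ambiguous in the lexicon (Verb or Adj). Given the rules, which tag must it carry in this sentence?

Verb

Candidates per position — 1:brepaa {Adj,Noun}; 2:dras {Verb,Adj}; 3:dras {Verb,Adj}; 4:mitheex {Adj}; 5:soukriat {Adj}; 6:brepaa {Adj,Noun}; 7:spialk {Verb}; 8:mitheex {Adj}.
Position 1: Adj is ruled out by rule 1; that leaves Noun.
Position 2: Adj is ruled out by rule 2; that leaves Verb.
Position 3: Adj is ruled out by rule 2; that leaves Verb.
Position 6: Adj is ruled out by rule 1; that leaves Noun.
The unique satisfying tagging is: Noun Verb Verb Adj Adj Noun Verb Adj.
Check: rule 1 ok; rule 2 ok; rule 3 ok.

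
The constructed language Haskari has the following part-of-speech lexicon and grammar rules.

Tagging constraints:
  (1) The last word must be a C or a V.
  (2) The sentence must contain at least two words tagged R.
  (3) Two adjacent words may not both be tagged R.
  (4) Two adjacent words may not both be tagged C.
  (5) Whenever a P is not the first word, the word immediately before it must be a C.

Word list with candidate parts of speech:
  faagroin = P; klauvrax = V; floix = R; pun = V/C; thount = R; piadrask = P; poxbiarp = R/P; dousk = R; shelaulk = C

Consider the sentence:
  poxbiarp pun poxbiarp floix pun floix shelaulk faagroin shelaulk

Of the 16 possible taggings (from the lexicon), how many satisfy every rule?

4

Candidates per position — 1:poxbiarp {R,P}; 2:pun {V,C}; 3:poxbiarp {R,P}; 4:floix {R}; 5:pun {V,C}; 6:floix {R}; 7:shelaulk {C}; 8:faagroin {P}; 9:shelaulk {C}.
There are 16 candidate sequences in total.
The sequences that satisfy every rule: R C P R V R C P C; R C P R C R C P C; P C P R V R C P C; P C P R C R C P C.
Count = 4.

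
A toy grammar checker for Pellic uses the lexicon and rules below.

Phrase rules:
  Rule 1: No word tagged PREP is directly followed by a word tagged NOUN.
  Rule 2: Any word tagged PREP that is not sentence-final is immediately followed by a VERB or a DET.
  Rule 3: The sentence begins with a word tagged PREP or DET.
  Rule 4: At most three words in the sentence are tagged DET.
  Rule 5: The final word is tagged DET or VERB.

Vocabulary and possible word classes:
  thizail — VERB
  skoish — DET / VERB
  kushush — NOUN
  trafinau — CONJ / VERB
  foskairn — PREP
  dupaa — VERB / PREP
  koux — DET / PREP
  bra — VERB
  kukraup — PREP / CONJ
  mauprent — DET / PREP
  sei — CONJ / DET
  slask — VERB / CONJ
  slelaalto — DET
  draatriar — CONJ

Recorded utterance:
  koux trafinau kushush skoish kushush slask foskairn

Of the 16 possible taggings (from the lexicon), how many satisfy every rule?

Candidates per position — 1:koux {DET,PREP}; 2:trafinau {CONJ,VERB}; 3:kushush {NOUN}; 4:skoish {DET,VERB}; 5:kushush {NOUN}; 6:slask {VERB,CONJ}; 7:foskairn {PREP}.
There are 16 candidate sequences in total.
Rule 5 cannot be satisfied by any choice of tags from the lexicon.
So there is no consistent tagging.
Count = 0.

0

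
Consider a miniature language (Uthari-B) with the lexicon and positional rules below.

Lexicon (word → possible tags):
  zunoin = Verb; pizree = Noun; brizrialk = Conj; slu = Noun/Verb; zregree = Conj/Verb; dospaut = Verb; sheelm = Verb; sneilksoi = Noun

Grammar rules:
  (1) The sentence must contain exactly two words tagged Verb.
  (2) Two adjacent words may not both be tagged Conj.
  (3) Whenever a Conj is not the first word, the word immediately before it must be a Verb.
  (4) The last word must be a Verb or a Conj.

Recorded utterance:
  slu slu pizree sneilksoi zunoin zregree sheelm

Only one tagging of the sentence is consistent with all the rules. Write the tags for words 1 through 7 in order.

Candidates per position — 1:slu {Noun,Verb}; 2:slu {Noun,Verb}; 3:pizree {Noun}; 4:sneilksoi {Noun}; 5:zunoin {Verb}; 6:zregree {Conj,Verb}; 7:sheelm {Verb}.
Word 1 cannot be Verb — rule 1 would then fail for every completion. It is Noun.
Word 2 cannot be Verb — rule 1 would then fail for every completion. It is Noun.
Word 6 cannot be Verb — rule 1 would then fail for every completion. It is Conj.
So the tagging must be: Noun Noun Noun Noun Verb Conj Verb.
Verifying each rule — rule 1 ok; rule 2 ok; rule 3 ok; rule 4 ok.

Noun Noun Noun Noun Verb Conj Verb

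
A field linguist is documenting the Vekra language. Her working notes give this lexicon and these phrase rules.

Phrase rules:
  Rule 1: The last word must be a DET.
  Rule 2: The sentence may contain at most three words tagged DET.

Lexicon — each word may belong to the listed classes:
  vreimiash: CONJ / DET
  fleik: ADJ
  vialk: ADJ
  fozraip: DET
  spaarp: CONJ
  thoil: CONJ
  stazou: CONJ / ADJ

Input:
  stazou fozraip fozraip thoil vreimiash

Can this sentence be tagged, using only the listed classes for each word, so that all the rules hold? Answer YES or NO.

YES

Candidates per position — 1:stazou {CONJ,ADJ}; 2:fozraip {DET}; 3:fozraip {DET}; 4:thoil {CONJ}; 5:vreimiash {CONJ,DET}.
One satisfying assignment: CONJ DET DET CONJ DET.
Verifying each rule — rule 1 holds; rule 2 holds.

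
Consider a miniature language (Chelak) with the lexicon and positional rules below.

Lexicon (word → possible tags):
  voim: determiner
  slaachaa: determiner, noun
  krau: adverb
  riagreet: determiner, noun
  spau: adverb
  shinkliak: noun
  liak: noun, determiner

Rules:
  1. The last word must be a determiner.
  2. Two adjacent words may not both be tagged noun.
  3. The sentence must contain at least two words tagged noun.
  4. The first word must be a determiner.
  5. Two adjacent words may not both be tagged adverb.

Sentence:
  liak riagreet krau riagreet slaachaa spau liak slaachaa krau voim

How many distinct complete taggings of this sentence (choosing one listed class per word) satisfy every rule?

Candidates per position — 1:liak {noun,determiner}; 2:riagreet {determiner,noun}; 3:krau {adverb}; 4:riagreet {determiner,noun}; 5:slaachaa {determiner,noun}; 6:spau {adverb}; 7:liak {noun,determiner}; 8:slaachaa {determiner,noun}; 9:krau {adverb}; 10:voim {determiner}.
There are 64 candidate sequences in total.
Checking each against the rules leaves 12 sequences.
Count = 12.

12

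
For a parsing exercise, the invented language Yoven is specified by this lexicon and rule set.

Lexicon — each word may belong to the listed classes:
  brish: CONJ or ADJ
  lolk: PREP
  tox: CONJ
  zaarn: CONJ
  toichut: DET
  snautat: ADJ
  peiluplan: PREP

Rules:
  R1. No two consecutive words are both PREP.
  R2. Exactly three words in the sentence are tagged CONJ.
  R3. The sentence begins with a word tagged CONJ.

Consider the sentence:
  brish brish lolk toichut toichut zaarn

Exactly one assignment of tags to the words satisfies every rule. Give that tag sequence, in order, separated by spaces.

Candidates per position — 1:brish {CONJ,ADJ}; 2:brish {CONJ,ADJ}; 3:lolk {PREP}; 4:toichut {DET}; 5:toichut {DET}; 6:zaarn {CONJ}.
At position 1, choosing ADJ makes rule 2 impossible to satisfy; hence CONJ.
At position 2, choosing ADJ makes rule 2 impossible to satisfy; hence CONJ.
So the tagging must be: CONJ CONJ PREP DET DET CONJ.
Verifying each rule — rule 1 ✓; rule 2 ✓; rule 3 ✓.

CONJ CONJ PREP DET DET CONJ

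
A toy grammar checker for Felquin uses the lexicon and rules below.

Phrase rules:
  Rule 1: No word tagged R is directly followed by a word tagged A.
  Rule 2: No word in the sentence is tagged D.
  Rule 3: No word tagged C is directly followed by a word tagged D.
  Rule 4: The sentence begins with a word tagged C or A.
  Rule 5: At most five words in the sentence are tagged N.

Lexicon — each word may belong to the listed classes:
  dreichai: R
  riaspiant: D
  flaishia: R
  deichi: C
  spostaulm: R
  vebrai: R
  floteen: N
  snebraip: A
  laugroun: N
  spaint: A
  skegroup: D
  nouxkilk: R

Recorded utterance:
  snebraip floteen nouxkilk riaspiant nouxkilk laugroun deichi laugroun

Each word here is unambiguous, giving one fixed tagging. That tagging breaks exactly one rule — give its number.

2

Fixed tagging: A N R D R N C N.
Checking each rule: R1 pass, R2 fail, R3 pass, R4 pass, R5 pass.
Only rule 2 fails.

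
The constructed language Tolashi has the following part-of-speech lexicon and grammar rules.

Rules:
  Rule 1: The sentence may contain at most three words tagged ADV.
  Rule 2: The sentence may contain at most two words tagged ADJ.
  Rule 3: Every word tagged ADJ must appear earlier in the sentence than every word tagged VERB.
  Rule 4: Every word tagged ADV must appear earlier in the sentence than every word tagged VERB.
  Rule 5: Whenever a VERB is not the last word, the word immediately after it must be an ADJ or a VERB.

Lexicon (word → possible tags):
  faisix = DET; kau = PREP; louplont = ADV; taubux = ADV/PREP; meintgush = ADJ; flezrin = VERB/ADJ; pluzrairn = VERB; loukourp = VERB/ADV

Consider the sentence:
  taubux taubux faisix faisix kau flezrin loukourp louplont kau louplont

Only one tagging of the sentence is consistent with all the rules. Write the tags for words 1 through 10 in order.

Candidates per position — 1:taubux {ADV,PREP}; 2:taubux {ADV,PREP}; 3:faisix {DET}; 4:faisix {DET}; 5:kau {PREP}; 6:flezrin {VERB,ADJ}; 7:loukourp {VERB,ADV}; 8:louplont {ADV}; 9:kau {PREP}; 10:louplont {ADV}.
Position 6: VERB is ruled out by rule 4; that leaves ADJ.
Position 7: VERB is ruled out by rule 4; that leaves ADV.
Position 1: ADV is ruled out by rule 1; that leaves PREP.
Position 2: ADV is ruled out by rule 1; that leaves PREP.
The only consistent sequence is: PREP PREP DET DET PREP ADJ ADV ADV PREP ADV.
Checking: rule 1 satisfied; rule 2 satisfied; rule 3 satisfied; rule 4 satisfied; rule 5 satisfied.

PREP PREP DET DET PREP ADJ ADV ADV PREP ADV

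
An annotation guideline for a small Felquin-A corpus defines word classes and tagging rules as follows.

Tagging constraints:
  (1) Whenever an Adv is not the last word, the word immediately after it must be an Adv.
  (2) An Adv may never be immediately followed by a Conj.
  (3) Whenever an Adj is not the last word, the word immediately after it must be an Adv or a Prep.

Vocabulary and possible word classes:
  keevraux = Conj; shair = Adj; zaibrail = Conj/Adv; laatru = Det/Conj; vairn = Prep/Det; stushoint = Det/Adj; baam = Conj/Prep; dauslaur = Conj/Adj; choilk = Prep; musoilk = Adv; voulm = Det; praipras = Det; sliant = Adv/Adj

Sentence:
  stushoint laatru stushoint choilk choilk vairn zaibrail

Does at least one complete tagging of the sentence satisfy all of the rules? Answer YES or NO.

YES

Candidates per position — 1:stushoint {Det,Adj}; 2:laatru {Det,Conj}; 3:stushoint {Det,Adj}; 4:choilk {Prep}; 5:choilk {Prep}; 6:vairn {Prep,Det}; 7:zaibrail {Conj,Adv}.
One satisfying assignment: Det Conj Det Prep Prep Prep Adv.
Rule-by-rule: rule 1 satisfied; rule 2 satisfied; rule 3 satisfied.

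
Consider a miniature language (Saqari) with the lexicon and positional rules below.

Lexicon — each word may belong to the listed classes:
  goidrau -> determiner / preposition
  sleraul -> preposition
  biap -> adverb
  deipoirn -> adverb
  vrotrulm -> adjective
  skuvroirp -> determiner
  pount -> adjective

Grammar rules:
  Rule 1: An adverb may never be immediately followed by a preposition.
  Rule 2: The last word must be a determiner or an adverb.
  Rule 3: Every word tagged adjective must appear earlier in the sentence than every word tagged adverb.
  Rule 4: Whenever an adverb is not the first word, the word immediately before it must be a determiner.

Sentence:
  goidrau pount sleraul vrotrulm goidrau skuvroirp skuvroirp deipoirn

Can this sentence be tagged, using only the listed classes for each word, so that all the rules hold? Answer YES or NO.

YES

Candidates per position — 1:goidrau {determiner,preposition}; 2:pount {adjective}; 3:sleraul {preposition}; 4:vrotrulm {adjective}; 5:goidrau {determiner,preposition}; 6:skuvroirp {determiner}; 7:skuvroirp {determiner}; 8:deipoirn {adverb}.
One satisfying assignment: determiner adjective preposition adjective determiner determiner determiner adverb.
Rule-by-rule: rule 1 holds; rule 2 holds; rule 3 holds; rule 4 holds.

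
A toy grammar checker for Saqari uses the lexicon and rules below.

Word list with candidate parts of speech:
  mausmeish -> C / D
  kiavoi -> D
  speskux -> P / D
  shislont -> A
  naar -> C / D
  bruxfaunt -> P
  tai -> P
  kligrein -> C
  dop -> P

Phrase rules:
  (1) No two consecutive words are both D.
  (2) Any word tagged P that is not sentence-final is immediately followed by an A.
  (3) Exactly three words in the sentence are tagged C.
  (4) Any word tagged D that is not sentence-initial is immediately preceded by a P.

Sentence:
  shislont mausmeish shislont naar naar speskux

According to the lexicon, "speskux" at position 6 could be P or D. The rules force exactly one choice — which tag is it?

Candidates per position — 1:shislont {A}; 2:mausmeish {C,D}; 3:shislont {A}; 4:naar {C,D}; 5:naar {C,D}; 6:speskux {P,D}.
If word 2 were D, no tagging could satisfy rule 3; so word 2 is C.
If word 4 were D, no tagging could satisfy rule 3; so word 4 is C.
If word 5 were D, no tagging could satisfy rule 3; so word 5 is C.
If word 6 were D, no tagging could satisfy rule 4; so word 6 is P.
The unique satisfying tagging is: A C A C C P.
Checking: rule 1 holds; rule 2 holds; rule 3 holds; rule 4 holds.

P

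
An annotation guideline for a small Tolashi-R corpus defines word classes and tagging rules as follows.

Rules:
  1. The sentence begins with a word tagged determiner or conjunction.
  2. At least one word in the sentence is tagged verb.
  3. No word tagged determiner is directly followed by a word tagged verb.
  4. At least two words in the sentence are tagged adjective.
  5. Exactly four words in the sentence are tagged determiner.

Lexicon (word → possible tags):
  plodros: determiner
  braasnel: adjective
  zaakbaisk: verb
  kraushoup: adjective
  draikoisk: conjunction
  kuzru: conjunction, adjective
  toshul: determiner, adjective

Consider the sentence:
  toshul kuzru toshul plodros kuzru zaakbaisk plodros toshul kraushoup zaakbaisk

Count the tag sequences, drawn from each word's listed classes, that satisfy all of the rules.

Candidates per position — 1:toshul {determiner,adjective}; 2:kuzru {conjunction,adjective}; 3:toshul {determiner,adjective}; 4:plodros {determiner}; 5:kuzru {conjunction,adjective}; 6:zaakbaisk {verb}; 7:plodros {determiner}; 8:toshul {determiner,adjective}; 9:kraushoup {adjective}; 10:zaakbaisk {verb}.
There are 32 candidate sequences in total.
Checking each against the rules leaves 8 sequences.
Count = 8.

8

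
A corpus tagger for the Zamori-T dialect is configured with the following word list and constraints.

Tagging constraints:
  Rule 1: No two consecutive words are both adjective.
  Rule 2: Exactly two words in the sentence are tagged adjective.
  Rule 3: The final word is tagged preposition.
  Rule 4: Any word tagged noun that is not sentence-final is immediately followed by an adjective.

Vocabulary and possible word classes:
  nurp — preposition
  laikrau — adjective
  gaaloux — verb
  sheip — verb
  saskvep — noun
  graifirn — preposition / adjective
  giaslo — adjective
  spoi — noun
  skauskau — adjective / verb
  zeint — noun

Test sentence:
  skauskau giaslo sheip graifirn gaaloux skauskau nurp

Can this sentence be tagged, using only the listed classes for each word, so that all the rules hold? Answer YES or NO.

YES

Candidates per position — 1:skauskau {adjective,verb}; 2:giaslo {adjective}; 3:sheip {verb}; 4:graifirn {preposition,adjective}; 5:gaaloux {verb}; 6:skauskau {adjective,verb}; 7:nurp {preposition}.
One satisfying assignment: verb adjective verb preposition verb adjective preposition.
Verifying each rule — rule 1 satisfied; rule 2 satisfied; rule 3 satisfied; rule 4 satisfied.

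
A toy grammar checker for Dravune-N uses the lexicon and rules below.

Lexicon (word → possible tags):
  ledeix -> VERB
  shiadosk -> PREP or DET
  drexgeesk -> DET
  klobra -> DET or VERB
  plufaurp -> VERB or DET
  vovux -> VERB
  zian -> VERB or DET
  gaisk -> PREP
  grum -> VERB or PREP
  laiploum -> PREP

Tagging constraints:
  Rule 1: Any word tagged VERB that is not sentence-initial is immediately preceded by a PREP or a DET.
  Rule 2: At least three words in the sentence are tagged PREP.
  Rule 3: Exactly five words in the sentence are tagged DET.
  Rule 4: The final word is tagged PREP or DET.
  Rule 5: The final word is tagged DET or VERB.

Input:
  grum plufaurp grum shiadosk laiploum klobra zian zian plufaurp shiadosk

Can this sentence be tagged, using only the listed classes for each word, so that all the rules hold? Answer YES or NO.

Candidates per position — 1:grum {VERB,PREP}; 2:plufaurp {VERB,DET}; 3:grum {VERB,PREP}; 4:shiadosk {PREP,DET}; 5:laiploum {PREP}; 6:klobra {DET,VERB}; 7:zian {VERB,DET}; 8:zian {VERB,DET}; 9:plufaurp {VERB,DET}; 10:shiadosk {PREP,DET}.
One satisfying assignment: PREP DET VERB PREP PREP DET DET DET VERB DET.
Verifying each rule — rule 1 ✓; rule 2 ✓; rule 3 ✓; rule 4 ✓; rule 5 ✓.

YES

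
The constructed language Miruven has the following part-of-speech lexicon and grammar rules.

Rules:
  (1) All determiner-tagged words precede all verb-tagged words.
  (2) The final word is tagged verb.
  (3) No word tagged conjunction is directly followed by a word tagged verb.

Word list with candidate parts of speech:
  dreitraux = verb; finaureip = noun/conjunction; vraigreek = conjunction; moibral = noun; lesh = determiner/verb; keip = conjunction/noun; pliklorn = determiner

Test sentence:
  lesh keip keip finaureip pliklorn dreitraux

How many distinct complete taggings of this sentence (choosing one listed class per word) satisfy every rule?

Candidates per position — 1:lesh {determiner,verb}; 2:keip {conjunction,noun}; 3:keip {conjunction,noun}; 4:finaureip {noun,conjunction}; 5:pliklorn {determiner}; 6:dreitraux {verb}.
There are 16 candidate sequences in total.
Checking each against the rules leaves 8 sequences.
Count = 8.

8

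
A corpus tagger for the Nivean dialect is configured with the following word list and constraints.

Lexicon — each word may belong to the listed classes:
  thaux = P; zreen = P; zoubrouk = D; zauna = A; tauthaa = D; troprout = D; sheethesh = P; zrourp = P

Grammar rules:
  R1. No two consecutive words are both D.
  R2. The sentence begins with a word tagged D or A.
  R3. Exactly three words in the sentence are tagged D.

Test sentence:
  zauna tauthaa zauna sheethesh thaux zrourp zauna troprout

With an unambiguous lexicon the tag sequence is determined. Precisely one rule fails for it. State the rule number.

3

Fixed tagging: A D A P P P A D.
Checking each rule: R1 holds, R2 holds, R3 violated.
Only rule 3 fails.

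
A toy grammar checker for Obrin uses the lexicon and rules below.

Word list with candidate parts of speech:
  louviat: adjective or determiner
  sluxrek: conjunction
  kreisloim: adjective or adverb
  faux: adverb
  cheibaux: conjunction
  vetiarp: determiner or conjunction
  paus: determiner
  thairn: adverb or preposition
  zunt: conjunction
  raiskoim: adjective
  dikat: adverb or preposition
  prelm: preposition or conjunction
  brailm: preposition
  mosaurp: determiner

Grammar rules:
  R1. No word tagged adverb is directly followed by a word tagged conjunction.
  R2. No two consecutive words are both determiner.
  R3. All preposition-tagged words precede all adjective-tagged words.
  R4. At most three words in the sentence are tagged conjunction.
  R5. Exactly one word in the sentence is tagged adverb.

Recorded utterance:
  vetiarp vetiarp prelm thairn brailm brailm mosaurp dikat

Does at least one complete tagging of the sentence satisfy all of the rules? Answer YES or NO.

YES

Candidates per position — 1:vetiarp {determiner,conjunction}; 2:vetiarp {determiner,conjunction}; 3:prelm {preposition,conjunction}; 4:thairn {adverb,preposition}; 5:brailm {preposition}; 6:brailm {preposition}; 7:mosaurp {determiner}; 8:dikat {adverb,preposition}.
One satisfying assignment: determiner conjunction preposition preposition preposition preposition determiner adverb.
Checking: rule 1 ok; rule 2 ok; rule 3 ok; rule 4 ok; rule 5 ok.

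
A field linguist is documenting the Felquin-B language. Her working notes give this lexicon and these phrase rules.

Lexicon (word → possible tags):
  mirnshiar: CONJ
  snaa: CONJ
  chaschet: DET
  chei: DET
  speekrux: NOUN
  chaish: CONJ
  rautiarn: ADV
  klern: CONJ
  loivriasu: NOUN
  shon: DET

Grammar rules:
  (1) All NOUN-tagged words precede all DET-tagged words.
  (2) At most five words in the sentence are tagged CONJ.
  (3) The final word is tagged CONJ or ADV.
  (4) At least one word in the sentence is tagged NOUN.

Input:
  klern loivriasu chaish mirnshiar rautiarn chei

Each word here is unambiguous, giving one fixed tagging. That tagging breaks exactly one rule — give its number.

3

Fixed tagging: CONJ NOUN CONJ CONJ ADV DET.
Rule check: R1 pass, R2 pass, R3 fail, R4 pass.
Only rule 3 fails.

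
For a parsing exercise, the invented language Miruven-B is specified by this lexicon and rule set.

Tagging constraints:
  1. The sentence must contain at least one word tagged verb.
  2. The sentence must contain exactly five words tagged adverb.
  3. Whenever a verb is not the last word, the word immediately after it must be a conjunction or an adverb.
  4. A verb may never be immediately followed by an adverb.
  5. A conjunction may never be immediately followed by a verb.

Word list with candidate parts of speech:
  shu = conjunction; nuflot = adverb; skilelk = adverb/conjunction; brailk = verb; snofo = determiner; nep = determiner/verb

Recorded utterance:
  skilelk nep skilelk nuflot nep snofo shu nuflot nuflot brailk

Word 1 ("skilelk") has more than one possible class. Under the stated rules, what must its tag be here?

Candidates per position — 1:skilelk {adverb,conjunction}; 2:nep {determiner,verb}; 3:skilelk {adverb,conjunction}; 4:nuflot {adverb}; 5:nep {determiner,verb}; 6:snofo {determiner}; 7:shu {conjunction}; 8:nuflot {adverb}; 9:nuflot {adverb}; 10:brailk {verb}.
Word 1 cannot be conjunction — rule 2 would then fail for every completion. It is adverb.
Word 3 cannot be conjunction — rule 2 would then fail for every completion. It is adverb.
Word 5 cannot be verb — rule 3 would then fail for every completion. It is determiner.
Word 2 cannot be verb — rule 4 would then fail for every completion. It is determiner.
That leaves exactly one tagging: adverb determiner adverb adverb determiner determiner conjunction adverb adverb verb.
Rule-by-rule: rule 1 holds; rule 2 holds; rule 3 holds; rule 4 holds; rule 5 holds.

adverb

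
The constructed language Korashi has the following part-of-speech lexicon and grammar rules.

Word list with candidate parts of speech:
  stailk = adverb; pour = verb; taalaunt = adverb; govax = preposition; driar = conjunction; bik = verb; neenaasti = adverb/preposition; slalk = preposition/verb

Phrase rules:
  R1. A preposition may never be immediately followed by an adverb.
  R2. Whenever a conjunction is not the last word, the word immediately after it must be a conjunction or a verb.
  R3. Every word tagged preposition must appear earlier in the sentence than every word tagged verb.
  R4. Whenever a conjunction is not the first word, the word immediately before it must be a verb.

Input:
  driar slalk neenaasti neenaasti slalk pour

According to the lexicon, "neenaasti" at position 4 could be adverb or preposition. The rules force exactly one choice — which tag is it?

Candidates per position — 1:driar {conjunction}; 2:slalk {preposition,verb}; 3:neenaasti {adverb,preposition}; 4:neenaasti {adverb,preposition}; 5:slalk {preposition,verb}; 6:pour {verb}.
Position 2: preposition is ruled out by rule 2; that leaves verb.
Position 3: preposition is ruled out by rule 3; that leaves adverb.
Position 4: preposition is ruled out by rule 3; that leaves adverb.
Position 5: preposition is ruled out by rule 3; that leaves verb.
That leaves exactly one tagging: conjunction verb adverb adverb verb verb.
Rule-by-rule: rule 1 satisfied; rule 2 satisfied; rule 3 satisfied; rule 4 satisfied.

adverb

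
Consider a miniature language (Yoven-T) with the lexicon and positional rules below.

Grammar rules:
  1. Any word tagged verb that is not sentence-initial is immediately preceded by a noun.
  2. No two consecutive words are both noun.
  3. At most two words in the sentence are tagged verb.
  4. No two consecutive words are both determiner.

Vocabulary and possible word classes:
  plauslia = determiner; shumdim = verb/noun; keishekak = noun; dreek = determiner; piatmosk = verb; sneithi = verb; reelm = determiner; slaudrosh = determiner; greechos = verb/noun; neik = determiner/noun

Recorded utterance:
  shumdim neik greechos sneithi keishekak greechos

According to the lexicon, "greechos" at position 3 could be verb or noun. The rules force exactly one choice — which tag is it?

Candidates per position — 1:shumdim {verb,noun}; 2:neik {determiner,noun}; 3:greechos {verb,noun}; 4:sneithi {verb}; 5:keishekak {noun}; 6:greechos {verb,noun}.
Position 3: tagging it verb would leave rule 1 unsatisfiable, so it must be noun.
Position 6: tagging it noun would leave rule 2 unsatisfiable, so it must be verb.
Position 1: tagging it verb would leave rule 3 unsatisfiable, so it must be noun.
Position 2: tagging it noun would leave rule 2 unsatisfiable, so it must be determiner.
That leaves exactly one tagging: noun determiner noun verb noun verb.
Verifying each rule — rule 1 ✓; rule 2 ✓; rule 3 ✓; rule 4 ✓.

noun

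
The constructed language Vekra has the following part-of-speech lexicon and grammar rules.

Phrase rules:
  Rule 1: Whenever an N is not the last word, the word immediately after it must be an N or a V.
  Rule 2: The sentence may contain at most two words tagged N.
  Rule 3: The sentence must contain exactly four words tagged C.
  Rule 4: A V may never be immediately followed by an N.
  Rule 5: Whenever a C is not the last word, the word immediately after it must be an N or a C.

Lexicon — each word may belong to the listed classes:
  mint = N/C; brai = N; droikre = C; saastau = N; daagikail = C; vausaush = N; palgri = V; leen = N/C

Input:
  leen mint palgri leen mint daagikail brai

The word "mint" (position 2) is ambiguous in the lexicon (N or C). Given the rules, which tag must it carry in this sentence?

N

Candidates per position — 1:leen {N,C}; 2:mint {N,C}; 3:palgri {V}; 4:leen {N,C}; 5:mint {N,C}; 6:daagikail {C}; 7:brai {N}.
At position 2, choosing C makes rule 5 impossible to satisfy; hence N.
At position 4, choosing N makes rule 1 impossible to satisfy; hence C.
At position 5, choosing N makes rule 1 impossible to satisfy; hence C.
At position 1, choosing N makes rule 2 impossible to satisfy; hence C.
So the tagging must be: C N V C C C N.
Check: rule 1 satisfied; rule 2 satisfied; rule 3 satisfied; rule 4 satisfied; rule 5 satisfied.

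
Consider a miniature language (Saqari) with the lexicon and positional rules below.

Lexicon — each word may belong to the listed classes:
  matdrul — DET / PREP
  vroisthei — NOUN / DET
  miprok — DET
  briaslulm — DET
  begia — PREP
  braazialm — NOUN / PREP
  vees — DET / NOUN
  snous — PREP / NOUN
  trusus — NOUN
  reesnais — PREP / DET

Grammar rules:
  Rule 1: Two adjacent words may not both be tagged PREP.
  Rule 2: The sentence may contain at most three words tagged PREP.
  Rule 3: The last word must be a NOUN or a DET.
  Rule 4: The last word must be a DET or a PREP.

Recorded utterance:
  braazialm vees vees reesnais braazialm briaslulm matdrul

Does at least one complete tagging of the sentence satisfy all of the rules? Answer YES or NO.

YES

Candidates per position — 1:braazialm {NOUN,PREP}; 2:vees {DET,NOUN}; 3:vees {DET,NOUN}; 4:reesnais {PREP,DET}; 5:braazialm {NOUN,PREP}; 6:briaslulm {DET}; 7:matdrul {DET,PREP}.
One satisfying assignment: NOUN DET DET DET NOUN DET DET.
Checking: rule 1 satisfied; rule 2 satisfied; rule 3 satisfied; rule 4 satisfied.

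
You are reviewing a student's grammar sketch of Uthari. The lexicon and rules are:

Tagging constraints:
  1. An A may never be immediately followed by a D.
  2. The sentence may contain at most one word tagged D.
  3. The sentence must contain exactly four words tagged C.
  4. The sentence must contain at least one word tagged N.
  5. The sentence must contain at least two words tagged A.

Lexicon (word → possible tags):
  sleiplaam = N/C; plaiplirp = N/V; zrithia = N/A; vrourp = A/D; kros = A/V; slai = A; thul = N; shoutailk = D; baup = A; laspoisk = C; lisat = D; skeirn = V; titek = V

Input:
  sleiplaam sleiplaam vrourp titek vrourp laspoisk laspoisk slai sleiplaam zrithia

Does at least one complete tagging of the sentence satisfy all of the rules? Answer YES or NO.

YES

Candidates per position — 1:sleiplaam {N,C}; 2:sleiplaam {N,C}; 3:vrourp {A,D}; 4:titek {V}; 5:vrourp {A,D}; 6:laspoisk {C}; 7:laspoisk {C}; 8:slai {A}; 9:sleiplaam {N,C}; 10:zrithia {N,A}.
One satisfying assignment: N C A V A C C A C A.
Checking: rule 1 holds; rule 2 holds; rule 3 holds; rule 4 holds; rule 5 holds.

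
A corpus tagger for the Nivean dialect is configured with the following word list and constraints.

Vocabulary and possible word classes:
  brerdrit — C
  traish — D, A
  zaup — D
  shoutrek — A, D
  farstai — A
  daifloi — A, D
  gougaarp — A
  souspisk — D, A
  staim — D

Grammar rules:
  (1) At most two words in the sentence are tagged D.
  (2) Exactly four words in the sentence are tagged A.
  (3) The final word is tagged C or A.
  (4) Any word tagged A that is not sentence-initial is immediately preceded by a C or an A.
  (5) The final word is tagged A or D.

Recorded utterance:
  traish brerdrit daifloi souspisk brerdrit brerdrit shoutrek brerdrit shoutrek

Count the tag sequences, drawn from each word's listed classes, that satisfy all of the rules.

Candidates per position — 1:traish {D,A}; 2:brerdrit {C}; 3:daifloi {A,D}; 4:souspisk {D,A}; 5:brerdrit {C}; 6:brerdrit {C}; 7:shoutrek {A,D}; 8:brerdrit {C}; 9:shoutrek {A,D}.
There are 32 candidate sequences in total.
The sequences that satisfy every rule: D C A A C C A C A; A C A D C C A C A; A C A A C C D C A.
Count = 3.

3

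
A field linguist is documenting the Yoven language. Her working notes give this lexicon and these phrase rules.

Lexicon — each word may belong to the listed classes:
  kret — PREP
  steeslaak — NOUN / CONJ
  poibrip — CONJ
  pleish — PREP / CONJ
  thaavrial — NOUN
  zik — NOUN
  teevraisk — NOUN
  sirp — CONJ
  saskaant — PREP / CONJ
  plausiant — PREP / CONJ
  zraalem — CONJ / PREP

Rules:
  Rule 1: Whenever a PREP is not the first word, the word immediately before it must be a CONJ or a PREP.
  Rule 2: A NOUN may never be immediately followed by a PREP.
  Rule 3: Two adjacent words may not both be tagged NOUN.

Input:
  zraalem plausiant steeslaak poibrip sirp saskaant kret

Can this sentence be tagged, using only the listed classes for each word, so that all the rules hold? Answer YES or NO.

Candidates per position — 1:zraalem {CONJ,PREP}; 2:plausiant {PREP,CONJ}; 3:steeslaak {NOUN,CONJ}; 4:poibrip {CONJ}; 5:sirp {CONJ}; 6:saskaant {PREP,CONJ}; 7:kret {PREP}.
One satisfying assignment: PREP CONJ CONJ CONJ CONJ PREP PREP.
Rule-by-rule: rule 1 ok; rule 2 ok; rule 3 ok.

YES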